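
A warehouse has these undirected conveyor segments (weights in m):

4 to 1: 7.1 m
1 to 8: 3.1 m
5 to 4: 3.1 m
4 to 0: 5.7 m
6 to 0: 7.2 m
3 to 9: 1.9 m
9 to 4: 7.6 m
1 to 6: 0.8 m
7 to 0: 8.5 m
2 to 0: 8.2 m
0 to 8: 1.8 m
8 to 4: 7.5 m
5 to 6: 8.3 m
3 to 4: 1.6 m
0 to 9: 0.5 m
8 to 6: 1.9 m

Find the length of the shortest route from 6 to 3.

6.1 m

Shortest distances from 6:
6: 0
1: 0.8  (via 6)
8: 1.9  (via 6)
0: 3.7  (via 8)
9: 4.2  (via 0)
3: 6.1  (via 9)
Shortest route: 6–8–0–9–3 = 6.1 m.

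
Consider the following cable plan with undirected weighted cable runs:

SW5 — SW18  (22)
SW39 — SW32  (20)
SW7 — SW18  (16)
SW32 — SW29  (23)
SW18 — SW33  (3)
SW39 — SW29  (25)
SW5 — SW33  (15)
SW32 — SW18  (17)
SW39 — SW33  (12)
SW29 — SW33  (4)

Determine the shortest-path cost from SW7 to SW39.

31

Candidate routes:
SW7 → SW18 → SW33 → SW29 → SW39: 16+3+4+25 = 48
SW7 → SW18 → SW33 → SW39: 16+3+12 = 31
The minimum is 31 via SW7 → SW18 → SW33 → SW39.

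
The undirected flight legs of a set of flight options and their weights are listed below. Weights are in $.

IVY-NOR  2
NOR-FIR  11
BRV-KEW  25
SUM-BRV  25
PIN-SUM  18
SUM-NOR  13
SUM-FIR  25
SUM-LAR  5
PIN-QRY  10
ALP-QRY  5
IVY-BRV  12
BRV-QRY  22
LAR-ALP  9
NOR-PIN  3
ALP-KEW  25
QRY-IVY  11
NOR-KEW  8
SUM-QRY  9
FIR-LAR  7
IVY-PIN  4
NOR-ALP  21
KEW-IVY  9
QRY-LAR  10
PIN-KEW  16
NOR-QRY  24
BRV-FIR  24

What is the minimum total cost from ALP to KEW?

$25

Enumerating some paths:
ALP → QRY → PIN → NOR → KEW: 5+10+3+8 = 26
ALP → QRY → IVY → NOR → KEW: 5+11+2+8 = 26
ALP → KEW: 25 = 25
The minimum is $25 via ALP → KEW.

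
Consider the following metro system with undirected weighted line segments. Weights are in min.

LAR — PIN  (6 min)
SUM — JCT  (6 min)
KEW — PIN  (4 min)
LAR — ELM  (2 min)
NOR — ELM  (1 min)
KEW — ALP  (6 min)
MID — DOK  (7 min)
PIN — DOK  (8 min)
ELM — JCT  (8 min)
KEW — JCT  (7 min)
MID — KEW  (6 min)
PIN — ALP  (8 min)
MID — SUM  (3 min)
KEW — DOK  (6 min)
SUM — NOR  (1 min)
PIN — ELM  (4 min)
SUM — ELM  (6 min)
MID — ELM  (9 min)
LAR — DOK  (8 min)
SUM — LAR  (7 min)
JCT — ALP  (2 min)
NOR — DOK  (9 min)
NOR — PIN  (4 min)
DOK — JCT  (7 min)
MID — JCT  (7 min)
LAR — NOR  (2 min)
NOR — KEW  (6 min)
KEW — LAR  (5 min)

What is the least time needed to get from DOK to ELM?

10 min

Compare a few routes:
DOK–LAR–ELM: 8+2 = 10
DOK–LAR–NOR–ELM: 8+2+1 = 11
The minimum is 10 min via DOK–LAR–ELM.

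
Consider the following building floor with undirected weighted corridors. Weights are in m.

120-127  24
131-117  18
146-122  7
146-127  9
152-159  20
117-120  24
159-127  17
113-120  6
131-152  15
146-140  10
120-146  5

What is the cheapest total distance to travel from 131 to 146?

Enumerating some paths:
131 → 117 → 120 → 127 → 146: 18+24+24+9 = 75
131 → 152 → 159 → 127 → 120 → 146: 15+20+17+24+5 = 81
131 → 117 → 120 → 146: 18+24+5 = 47
131 → 152 → 159 → 127 → 146: 15+20+17+9 = 61
Cheapest is 131 → 117 → 120 → 146 at 47 m.

47 m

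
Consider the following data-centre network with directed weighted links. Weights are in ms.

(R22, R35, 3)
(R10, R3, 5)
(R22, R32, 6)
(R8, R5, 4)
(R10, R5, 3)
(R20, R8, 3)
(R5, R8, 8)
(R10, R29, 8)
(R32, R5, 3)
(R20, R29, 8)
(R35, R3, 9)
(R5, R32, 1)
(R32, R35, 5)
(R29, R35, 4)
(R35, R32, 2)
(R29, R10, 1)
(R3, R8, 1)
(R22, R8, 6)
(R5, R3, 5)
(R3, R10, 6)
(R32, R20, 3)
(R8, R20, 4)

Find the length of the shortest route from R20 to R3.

Candidate routes:
R20–R8–R5–R3: 3+4+5 = 12
R20–R29–R10–R5–R3: 8+1+3+5 = 17
R20–R29–R35–R3: 8+4+9 = 21
R20–R29–R10–R3: 8+1+5 = 14
The minimum is 12 ms via R20–R8–R5–R3.

12 ms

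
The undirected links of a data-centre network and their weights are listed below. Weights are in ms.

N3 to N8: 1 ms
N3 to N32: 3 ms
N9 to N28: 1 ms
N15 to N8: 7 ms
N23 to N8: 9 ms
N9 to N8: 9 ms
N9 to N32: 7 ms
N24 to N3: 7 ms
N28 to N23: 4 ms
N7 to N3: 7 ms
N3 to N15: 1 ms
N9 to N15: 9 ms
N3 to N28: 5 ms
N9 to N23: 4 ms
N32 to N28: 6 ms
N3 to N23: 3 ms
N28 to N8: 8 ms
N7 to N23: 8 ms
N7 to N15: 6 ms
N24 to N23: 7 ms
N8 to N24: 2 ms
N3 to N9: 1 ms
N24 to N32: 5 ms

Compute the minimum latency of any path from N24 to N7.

Shortest distances from N24:
N24: 0
N8: 2  (via N24)
N3: 3  (via N8)
N15: 4  (via N3)
N9: 4  (via N3)
N32: 5  (via N24)
N28: 5  (via N9)
N23: 6  (via N3)
N7: 10  (via N3)
Shortest route: N24–N8–N3–N7 = 10 ms.

10 ms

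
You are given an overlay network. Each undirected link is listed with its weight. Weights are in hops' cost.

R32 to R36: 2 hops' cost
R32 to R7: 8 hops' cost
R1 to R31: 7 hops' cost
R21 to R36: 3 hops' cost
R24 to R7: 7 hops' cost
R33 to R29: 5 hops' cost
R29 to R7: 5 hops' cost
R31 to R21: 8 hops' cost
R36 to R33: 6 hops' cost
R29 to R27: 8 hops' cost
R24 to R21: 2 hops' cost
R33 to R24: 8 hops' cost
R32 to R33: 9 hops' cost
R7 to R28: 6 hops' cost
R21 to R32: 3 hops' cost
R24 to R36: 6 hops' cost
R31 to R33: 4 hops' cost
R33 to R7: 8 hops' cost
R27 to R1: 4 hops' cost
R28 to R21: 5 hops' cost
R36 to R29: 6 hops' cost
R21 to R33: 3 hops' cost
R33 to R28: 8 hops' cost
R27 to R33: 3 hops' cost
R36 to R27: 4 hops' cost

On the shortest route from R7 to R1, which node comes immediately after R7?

Compare a few routes:
R7–R33–R27–R1: 8+3+4 = 15
R7–R29–R27–R1: 5+8+4 = 17
The minimum is 15 hops' cost via R7–R33–R27–R1.
So from R7 the first move is to R33.

R33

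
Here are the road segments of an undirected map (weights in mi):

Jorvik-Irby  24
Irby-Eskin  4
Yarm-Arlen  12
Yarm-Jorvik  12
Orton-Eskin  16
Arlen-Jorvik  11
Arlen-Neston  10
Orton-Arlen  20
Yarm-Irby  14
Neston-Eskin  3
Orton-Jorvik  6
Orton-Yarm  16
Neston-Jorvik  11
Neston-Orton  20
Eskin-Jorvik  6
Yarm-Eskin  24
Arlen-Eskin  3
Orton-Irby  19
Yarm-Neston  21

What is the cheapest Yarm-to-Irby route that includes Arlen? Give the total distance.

19 mi

Shortest Yarm→Arlen: Yarm–Arlen = 12
Best Arlen to Irby: Arlen–Eskin–Irby costing 7
Total via Arlen: 12 + 7 = 19 mi.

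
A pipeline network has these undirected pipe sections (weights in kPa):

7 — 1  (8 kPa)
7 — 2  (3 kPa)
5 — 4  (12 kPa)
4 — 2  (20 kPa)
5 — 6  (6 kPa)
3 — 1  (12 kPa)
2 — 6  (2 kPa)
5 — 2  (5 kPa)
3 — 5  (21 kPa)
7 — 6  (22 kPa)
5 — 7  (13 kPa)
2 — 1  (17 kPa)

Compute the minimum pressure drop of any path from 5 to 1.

16 kPa

Compare a few routes:
5–6–2–7–1: 6+2+3+8 = 19
5–2–7–1: 5+3+8 = 16
5–2–1: 5+17 = 22
5–7–1: 13+8 = 21
Cheapest is 5–2–7–1 at 16 kPa.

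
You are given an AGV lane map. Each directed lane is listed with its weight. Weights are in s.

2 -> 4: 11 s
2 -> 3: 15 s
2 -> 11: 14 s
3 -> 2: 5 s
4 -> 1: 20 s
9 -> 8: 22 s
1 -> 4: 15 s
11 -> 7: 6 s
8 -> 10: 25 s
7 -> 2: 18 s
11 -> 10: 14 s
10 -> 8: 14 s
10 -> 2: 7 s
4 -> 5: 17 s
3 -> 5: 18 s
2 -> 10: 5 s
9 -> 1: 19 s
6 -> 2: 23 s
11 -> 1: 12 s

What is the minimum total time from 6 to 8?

42 s

Candidate routes:
6 - 2 - 11 - 10 - 8: 23+14+14+14 = 65
6 - 2 - 10 - 8: 23+5+14 = 42
Cheapest is 6 - 2 - 10 - 8 at 42 s.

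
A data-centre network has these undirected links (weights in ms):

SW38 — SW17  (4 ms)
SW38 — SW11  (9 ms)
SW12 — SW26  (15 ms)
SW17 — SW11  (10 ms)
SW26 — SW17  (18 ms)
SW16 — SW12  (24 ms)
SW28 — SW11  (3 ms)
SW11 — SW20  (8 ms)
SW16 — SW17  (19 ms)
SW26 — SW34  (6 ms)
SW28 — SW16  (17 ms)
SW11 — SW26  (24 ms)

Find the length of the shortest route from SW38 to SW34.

Shortest distances from SW38:
SW38: 0
SW17: 4  (via SW38)
SW11: 9  (via SW38)
SW28: 12  (via SW11)
SW20: 17  (via SW11)
SW26: 22  (via SW17)
SW16: 23  (via SW17)
SW34: 28  (via SW26)
Shortest route: SW38–SW17–SW26–SW34 = 28 ms.

28 ms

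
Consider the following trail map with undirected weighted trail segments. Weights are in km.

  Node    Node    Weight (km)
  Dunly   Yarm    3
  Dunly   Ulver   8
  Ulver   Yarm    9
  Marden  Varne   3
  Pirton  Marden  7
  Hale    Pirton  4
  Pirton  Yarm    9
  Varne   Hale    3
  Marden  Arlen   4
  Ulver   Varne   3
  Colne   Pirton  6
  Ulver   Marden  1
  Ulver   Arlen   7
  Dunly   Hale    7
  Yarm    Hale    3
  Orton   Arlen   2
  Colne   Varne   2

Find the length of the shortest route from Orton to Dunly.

Compare a few routes:
Orton–Arlen–Marden–Ulver–Dunly: 2+4+1+8 = 15
Orton–Arlen–Marden–Varne–Hale–Dunly: 2+4+3+3+7 = 19
Orton–Arlen–Ulver–Dunly: 2+7+8 = 17
Orton–Arlen–Marden–Varne–Hale–Yarm–Dunly: 2+4+3+3+3+3 = 18
Cheapest is Orton–Arlen–Marden–Ulver–Dunly at 15 km.

15 km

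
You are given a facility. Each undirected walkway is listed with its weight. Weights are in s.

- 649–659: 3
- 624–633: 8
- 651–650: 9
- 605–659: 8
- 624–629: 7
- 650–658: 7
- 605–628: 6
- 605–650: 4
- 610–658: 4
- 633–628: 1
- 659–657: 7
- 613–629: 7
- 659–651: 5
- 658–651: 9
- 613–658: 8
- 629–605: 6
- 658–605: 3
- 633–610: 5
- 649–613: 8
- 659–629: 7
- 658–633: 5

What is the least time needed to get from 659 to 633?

Shortest distances from 659:
659: 0
649: 3  (via 659)
651: 5  (via 659)
657: 7  (via 659)
629: 7  (via 659)
605: 8  (via 659)
613: 11  (via 649)
658: 11  (via 605)
650: 12  (via 605)
628: 14  (via 605)
624: 14  (via 629)
633: 15  (via 628)
Shortest route: 659 → 605 → 628 → 633 = 15 s.

15 s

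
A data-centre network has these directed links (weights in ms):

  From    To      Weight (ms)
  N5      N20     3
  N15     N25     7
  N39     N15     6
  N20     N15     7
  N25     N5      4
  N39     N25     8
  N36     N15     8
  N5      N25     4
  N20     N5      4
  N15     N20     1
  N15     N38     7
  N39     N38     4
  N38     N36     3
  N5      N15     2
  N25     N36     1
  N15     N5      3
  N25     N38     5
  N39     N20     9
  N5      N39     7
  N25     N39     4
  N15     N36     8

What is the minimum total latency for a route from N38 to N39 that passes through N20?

23 ms

Best N38 to N20: N38–N36–N15–N20 costing 12
Best N20 to N39: N20–N5–N39 costing 11
Total via N20: 12 + 11 = 23 ms.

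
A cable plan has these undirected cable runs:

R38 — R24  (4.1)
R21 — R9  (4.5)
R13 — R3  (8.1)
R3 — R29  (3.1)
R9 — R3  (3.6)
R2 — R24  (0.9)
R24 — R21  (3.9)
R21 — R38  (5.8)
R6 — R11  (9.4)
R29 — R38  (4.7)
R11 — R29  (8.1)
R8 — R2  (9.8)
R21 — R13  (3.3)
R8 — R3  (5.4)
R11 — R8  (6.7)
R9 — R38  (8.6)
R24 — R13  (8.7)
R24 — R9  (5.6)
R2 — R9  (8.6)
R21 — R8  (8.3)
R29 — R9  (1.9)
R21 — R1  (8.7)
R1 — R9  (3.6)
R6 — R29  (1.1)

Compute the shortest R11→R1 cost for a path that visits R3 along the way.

Shortest R11→R3: R11–R29–R3 = 11.2
Shortest R3→R1: R3–R9–R1 = 7.2
Total via R3: 11.2 + 7.2 = 18.4.

18.4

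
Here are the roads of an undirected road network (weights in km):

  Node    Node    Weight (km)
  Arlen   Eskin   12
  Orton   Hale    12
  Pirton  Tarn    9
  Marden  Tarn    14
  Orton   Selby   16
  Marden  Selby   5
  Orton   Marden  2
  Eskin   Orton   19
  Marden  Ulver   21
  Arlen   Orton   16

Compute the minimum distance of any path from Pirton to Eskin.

44 km

Enumerating some paths:
Pirton → Tarn → Marden → Orton → Arlen → Eskin: 9+14+2+16+12 = 53
Pirton → Tarn → Marden → Orton → Eskin: 9+14+2+19 = 44
Cheapest is Pirton → Tarn → Marden → Orton → Eskin at 44 km.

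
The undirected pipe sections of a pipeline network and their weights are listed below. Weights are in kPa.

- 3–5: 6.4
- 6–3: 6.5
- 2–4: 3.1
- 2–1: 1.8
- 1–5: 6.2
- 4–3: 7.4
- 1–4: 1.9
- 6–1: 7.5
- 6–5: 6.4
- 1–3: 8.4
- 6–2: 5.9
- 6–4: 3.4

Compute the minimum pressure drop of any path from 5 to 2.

8 kPa

Settle nodes by increasing distance from 5:
5: 0
1: 6.2  (via 5)
3: 6.4  (via 5)
6: 6.4  (via 5)
2: 8  (via 1)
Shortest route: 5–1–2 = 8 kPa.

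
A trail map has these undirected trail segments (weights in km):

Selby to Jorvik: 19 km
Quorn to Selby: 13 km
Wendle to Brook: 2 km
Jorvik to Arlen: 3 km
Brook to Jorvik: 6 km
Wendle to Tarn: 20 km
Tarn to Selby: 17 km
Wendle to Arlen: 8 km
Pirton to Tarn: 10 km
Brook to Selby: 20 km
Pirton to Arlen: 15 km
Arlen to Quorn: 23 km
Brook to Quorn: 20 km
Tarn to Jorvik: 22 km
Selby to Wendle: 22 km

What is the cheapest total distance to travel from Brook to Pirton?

Running Dijkstra from Brook:
Brook: 0
Wendle: 2  (via Brook)
Jorvik: 6  (via Brook)
Arlen: 9  (via Jorvik)
Selby: 20  (via Brook)
Quorn: 20  (via Brook)
Tarn: 22  (via Wendle)
Pirton: 24  (via Arlen)
Shortest route: Brook → Jorvik → Arlen → Pirton = 24 km.

24 km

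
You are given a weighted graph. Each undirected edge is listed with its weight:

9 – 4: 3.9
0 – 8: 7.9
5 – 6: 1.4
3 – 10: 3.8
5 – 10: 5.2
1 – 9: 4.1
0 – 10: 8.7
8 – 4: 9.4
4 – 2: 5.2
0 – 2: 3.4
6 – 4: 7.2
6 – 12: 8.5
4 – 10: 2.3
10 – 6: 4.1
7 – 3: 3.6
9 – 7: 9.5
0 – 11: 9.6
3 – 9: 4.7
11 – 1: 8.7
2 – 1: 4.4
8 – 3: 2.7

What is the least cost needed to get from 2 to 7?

14.9

Candidate routes:
2 - 1 - 9 - 3 - 7: 4.4+4.1+4.7+3.6 = 16.8
2 - 4 - 10 - 3 - 7: 5.2+2.3+3.8+3.6 = 14.9
Cheapest is 2 - 4 - 10 - 3 - 7 at 14.9.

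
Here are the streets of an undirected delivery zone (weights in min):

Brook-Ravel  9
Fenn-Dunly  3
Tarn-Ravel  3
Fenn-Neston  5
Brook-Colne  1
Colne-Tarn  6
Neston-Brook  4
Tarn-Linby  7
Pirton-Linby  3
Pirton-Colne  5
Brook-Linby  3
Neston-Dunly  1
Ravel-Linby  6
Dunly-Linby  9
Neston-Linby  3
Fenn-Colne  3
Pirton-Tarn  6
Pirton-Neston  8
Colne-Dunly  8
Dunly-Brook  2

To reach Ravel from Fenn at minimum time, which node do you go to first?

Enumerating some paths:
Fenn–Colne–Brook–Linby–Ravel: 3+1+3+6 = 13
Fenn–Colne–Brook–Ravel: 3+1+9 = 13
Fenn–Dunly–Neston–Linby–Ravel: 3+1+3+6 = 13
Fenn–Colne–Tarn–Ravel: 3+6+3 = 12
The minimum is 12 min via Fenn–Colne–Tarn–Ravel.
So from Fenn the first move is to Colne.

Colne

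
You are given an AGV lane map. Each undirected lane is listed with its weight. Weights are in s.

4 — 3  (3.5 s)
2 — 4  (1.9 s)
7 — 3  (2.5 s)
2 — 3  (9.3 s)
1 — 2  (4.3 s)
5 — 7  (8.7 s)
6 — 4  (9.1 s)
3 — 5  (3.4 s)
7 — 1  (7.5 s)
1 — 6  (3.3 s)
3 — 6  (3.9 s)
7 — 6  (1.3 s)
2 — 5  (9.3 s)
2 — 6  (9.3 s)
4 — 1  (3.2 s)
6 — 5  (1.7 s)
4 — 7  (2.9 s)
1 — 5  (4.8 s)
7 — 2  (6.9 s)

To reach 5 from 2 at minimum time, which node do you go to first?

Candidate routes:
2 - 4 - 3 - 5: 1.9+3.5+3.4 = 8.8
2 - 4 - 7 - 6 - 5: 1.9+2.9+1.3+1.7 = 7.8
Cheapest is 2 - 4 - 7 - 6 - 5 at 7.8 s.
So from 2 the first move is to 4.

4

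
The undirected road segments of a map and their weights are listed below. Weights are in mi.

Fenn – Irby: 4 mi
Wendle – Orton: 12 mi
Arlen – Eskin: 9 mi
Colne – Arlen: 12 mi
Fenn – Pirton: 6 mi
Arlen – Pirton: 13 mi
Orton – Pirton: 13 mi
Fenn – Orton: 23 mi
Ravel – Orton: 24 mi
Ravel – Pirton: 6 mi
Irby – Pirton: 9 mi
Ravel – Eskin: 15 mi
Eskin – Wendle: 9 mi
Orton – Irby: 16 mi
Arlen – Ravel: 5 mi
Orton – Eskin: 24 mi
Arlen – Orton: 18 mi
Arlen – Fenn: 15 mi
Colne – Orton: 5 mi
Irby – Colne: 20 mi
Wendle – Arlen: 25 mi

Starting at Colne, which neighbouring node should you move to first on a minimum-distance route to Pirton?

Enumerating some paths:
Colne–Arlen–Ravel–Pirton: 12+5+6 = 23
Colne–Orton–Pirton: 5+13 = 18
Colne–Arlen–Pirton: 12+13 = 25
The minimum is 18 mi via Colne–Orton–Pirton.
So from Colne the first move is to Orton.

Orton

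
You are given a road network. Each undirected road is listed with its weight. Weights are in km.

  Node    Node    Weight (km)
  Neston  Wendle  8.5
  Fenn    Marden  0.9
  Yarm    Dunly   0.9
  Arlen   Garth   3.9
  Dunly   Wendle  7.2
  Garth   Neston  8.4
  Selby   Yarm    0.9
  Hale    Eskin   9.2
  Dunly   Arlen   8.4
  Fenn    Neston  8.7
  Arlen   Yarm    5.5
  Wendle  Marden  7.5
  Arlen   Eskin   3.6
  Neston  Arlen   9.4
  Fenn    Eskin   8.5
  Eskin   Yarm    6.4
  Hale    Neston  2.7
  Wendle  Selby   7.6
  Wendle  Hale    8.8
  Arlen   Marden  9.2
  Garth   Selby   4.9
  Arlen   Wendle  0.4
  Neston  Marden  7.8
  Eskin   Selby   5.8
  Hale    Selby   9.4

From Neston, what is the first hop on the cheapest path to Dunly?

Enumerating some paths:
Neston–Garth–Selby–Yarm–Dunly: 8.4+4.9+0.9+0.9 = 15.1
Neston–Hale–Selby–Yarm–Dunly: 2.7+9.4+0.9+0.9 = 13.9
The minimum is 13.9 km via Neston–Hale–Selby–Yarm–Dunly.
So from Neston the first move is to Hale.

Hale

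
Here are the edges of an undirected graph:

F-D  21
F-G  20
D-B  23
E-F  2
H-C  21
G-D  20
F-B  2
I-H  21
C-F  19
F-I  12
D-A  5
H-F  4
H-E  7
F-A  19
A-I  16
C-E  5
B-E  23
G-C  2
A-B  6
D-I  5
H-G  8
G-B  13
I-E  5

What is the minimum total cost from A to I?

Settle nodes by increasing distance from A:
A: 0
D: 5  (via A)
B: 6  (via A)
F: 8  (via B)
E: 10  (via F)
I: 10  (via D)
Shortest route: A → D → I = 10.

10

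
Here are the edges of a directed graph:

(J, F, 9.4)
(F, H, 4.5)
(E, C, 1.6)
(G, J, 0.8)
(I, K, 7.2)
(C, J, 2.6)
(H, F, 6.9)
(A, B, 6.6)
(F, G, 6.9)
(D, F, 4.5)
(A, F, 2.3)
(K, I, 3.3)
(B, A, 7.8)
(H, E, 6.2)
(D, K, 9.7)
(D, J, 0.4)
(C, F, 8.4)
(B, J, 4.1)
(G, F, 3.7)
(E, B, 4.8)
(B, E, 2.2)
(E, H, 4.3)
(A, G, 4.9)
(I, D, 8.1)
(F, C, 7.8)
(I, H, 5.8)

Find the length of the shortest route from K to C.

Enumerating some paths:
K - I - H - E - C: 3.3+5.8+6.2+1.6 = 16.9
K - I - H - F - C: 3.3+5.8+6.9+7.8 = 23.8
K - I - D - F - C: 3.3+8.1+4.5+7.8 = 23.7
The minimum is 16.9 via K - I - H - E - C.

16.9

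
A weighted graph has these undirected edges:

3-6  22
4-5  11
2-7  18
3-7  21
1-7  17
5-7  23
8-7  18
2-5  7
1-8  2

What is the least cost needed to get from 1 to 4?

Enumerating some paths:
1 → 7 → 2 → 5 → 4: 17+18+7+11 = 53
1 → 7 → 5 → 4: 17+23+11 = 51
The minimum is 51 via 1 → 7 → 5 → 4.

51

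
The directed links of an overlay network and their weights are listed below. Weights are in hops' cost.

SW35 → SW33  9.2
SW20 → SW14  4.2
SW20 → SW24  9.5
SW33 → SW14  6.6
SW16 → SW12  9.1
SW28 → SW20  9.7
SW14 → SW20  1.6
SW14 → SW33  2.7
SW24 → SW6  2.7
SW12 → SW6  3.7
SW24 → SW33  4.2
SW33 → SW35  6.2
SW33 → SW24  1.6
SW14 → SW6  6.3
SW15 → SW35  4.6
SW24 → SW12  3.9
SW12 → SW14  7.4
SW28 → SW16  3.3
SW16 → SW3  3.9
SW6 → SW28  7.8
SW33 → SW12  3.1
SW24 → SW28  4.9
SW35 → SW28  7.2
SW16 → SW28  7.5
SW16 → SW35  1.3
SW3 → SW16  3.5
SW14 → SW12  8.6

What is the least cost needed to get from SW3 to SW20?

20.7 hops' cost

Enumerating some paths:
SW3 - SW16 - SW12 - SW14 - SW20: 3.5+9.1+7.4+1.6 = 21.6
SW3 - SW16 - SW35 - SW28 - SW20: 3.5+1.3+7.2+9.7 = 21.7
SW3 - SW16 - SW28 - SW20: 3.5+7.5+9.7 = 20.7
The minimum is 20.7 hops' cost via SW3 - SW16 - SW28 - SW20.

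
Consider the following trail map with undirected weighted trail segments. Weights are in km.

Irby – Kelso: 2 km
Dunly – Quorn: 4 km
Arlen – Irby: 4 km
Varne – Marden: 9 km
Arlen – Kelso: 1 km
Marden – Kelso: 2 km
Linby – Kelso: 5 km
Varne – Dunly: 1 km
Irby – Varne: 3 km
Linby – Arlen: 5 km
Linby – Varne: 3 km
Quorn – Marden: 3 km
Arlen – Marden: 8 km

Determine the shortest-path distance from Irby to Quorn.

Shortest distances from Irby:
Irby: 0
Kelso: 2  (via Irby)
Varne: 3  (via Irby)
Arlen: 3  (via Kelso)
Marden: 4  (via Kelso)
Dunly: 4  (via Varne)
Linby: 6  (via Varne)
Quorn: 7  (via Marden)
Shortest route: Irby–Kelso–Marden–Quorn = 7 km.

7 km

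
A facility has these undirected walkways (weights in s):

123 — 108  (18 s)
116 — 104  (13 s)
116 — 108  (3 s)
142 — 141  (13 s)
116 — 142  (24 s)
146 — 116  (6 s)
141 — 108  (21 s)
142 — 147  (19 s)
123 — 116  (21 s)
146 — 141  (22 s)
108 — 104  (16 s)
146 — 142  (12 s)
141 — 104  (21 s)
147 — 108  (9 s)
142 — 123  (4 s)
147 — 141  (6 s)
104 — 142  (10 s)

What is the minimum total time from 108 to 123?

18 s

Running Dijkstra from 108:
108: 0
116: 3  (via 108)
146: 9  (via 116)
147: 9  (via 108)
141: 15  (via 147)
104: 16  (via 108)
123: 18  (via 108)
Shortest route: 108 → 123 = 18 s.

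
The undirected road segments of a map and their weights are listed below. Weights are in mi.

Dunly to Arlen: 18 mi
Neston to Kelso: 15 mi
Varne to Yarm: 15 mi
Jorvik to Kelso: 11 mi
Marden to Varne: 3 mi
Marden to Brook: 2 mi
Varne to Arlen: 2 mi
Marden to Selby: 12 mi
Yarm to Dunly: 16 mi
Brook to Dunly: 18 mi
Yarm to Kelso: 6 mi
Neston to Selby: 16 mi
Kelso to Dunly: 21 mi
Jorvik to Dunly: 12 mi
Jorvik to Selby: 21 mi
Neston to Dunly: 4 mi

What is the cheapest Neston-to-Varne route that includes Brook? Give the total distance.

Best Neston to Brook: Neston–Dunly–Brook costing 22
Best Brook to Varne: Brook–Marden–Varne costing 5
Total via Brook: 22 + 5 = 27 mi.

27 mi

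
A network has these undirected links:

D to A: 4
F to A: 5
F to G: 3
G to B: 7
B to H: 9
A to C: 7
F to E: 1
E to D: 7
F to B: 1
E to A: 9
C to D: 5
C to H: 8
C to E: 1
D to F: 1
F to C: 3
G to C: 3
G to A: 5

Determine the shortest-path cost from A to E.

6

Shortest distances from A:
A: 0
D: 4  (via A)
F: 5  (via A)
G: 5  (via A)
B: 6  (via F)
E: 6  (via F)
Shortest route: A → F → E = 6.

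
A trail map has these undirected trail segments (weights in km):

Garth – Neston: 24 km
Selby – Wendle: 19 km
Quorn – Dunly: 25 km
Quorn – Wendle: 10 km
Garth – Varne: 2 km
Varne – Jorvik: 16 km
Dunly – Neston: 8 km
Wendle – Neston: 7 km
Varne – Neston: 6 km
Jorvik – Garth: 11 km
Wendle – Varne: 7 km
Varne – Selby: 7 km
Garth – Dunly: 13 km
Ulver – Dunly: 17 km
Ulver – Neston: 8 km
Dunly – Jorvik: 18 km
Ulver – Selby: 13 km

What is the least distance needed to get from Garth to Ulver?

16 km

Settle nodes by increasing distance from Garth:
Garth: 0
Varne: 2  (via Garth)
Neston: 8  (via Varne)
Wendle: 9  (via Varne)
Selby: 9  (via Varne)
Jorvik: 11  (via Garth)
Dunly: 13  (via Garth)
Ulver: 16  (via Neston)
Shortest route: Garth–Varne–Neston–Ulver = 16 km.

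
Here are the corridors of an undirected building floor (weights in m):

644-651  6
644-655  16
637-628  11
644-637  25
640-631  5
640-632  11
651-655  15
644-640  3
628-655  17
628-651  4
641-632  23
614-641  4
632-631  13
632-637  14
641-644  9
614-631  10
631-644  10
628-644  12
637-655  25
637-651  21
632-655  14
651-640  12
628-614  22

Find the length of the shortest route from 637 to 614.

33 m

Compare a few routes:
637 - 628 - 651 - 644 - 641 - 614: 11+4+6+9+4 = 34
637 - 628 - 614: 11+22 = 33
637 - 628 - 644 - 641 - 614: 11+12+9+4 = 36
Cheapest is 637 - 628 - 614 at 33 m.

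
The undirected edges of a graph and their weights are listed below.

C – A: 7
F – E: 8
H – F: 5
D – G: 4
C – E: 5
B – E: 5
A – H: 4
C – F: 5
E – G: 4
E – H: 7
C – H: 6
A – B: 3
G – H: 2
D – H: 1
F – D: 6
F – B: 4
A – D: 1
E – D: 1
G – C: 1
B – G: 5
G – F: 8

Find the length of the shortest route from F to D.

Candidate routes:
F - D: 6 = 6
F - C - G - H - D: 5+1+2+1 = 9
F - B - A - D: 4+3+1 = 8
Cheapest is F - D at 6.

6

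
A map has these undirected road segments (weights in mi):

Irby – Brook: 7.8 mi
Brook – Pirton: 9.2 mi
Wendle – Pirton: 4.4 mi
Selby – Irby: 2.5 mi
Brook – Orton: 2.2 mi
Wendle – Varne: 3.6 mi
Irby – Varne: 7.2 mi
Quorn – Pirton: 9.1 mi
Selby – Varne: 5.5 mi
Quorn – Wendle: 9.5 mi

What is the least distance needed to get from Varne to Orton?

17.2 mi

Compare a few routes:
Varne - Wendle - Pirton - Brook - Orton: 3.6+4.4+9.2+2.2 = 19.4
Varne - Irby - Brook - Orton: 7.2+7.8+2.2 = 17.2
Varne - Wendle - Quorn - Pirton - Brook - Orton: 3.6+9.5+9.1+9.2+2.2 = 33.6
Varne - Selby - Irby - Brook - Orton: 5.5+2.5+7.8+2.2 = 18
The minimum is 17.2 mi via Varne - Irby - Brook - Orton.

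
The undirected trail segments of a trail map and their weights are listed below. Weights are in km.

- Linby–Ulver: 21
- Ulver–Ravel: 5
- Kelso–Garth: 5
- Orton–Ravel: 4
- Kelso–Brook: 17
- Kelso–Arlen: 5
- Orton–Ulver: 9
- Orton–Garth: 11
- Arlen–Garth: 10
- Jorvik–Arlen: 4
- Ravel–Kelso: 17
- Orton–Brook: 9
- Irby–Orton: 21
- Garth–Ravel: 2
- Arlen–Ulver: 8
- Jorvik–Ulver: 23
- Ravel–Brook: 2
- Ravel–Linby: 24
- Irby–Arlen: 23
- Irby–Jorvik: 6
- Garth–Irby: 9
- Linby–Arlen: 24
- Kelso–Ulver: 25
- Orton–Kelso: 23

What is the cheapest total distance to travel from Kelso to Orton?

11 km

Settle nodes by increasing distance from Kelso:
Kelso: 0
Arlen: 5  (via Kelso)
Garth: 5  (via Kelso)
Ravel: 7  (via Garth)
Jorvik: 9  (via Arlen)
Brook: 9  (via Ravel)
Orton: 11  (via Ravel)
Shortest route: Kelso → Garth → Ravel → Orton = 11 km.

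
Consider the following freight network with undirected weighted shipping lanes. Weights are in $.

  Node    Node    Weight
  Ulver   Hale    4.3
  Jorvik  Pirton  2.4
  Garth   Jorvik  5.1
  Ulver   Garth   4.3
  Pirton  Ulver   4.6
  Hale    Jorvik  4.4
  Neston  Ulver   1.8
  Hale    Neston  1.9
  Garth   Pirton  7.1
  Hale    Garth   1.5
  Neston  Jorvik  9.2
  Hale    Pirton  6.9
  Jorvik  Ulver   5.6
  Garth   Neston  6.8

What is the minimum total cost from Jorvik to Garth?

Enumerating some paths:
Jorvik - Hale - Garth: 4.4+1.5 = 5.9
Jorvik - Pirton - Garth: 2.4+7.1 = 9.5
Jorvik - Garth: 5.1 = 5.1
Cheapest is Jorvik - Garth at $5.1.

$5.1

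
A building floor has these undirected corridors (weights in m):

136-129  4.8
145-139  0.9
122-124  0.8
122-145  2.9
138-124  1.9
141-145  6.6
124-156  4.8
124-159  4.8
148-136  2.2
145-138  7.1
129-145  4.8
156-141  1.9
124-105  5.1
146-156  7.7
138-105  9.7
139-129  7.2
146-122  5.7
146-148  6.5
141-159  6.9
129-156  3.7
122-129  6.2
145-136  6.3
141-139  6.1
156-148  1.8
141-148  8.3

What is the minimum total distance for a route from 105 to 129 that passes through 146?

Shortest 105→146: 105–124–122–146 = 11.6
Best 146 to 129: 146–156–129 costing 11.4
Total via 146: 11.6 + 11.4 = 23 m.

23 m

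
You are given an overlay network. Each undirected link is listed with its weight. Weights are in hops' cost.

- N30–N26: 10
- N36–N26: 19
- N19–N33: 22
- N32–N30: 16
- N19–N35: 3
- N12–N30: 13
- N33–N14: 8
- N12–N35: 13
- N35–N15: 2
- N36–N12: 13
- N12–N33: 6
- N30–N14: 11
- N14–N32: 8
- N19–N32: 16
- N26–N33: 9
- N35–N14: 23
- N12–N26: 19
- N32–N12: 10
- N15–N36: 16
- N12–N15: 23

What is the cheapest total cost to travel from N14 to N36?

Enumerating some paths:
N14 - N33 - N12 - N36: 8+6+13 = 27
N14 - N32 - N12 - N36: 8+10+13 = 31
The minimum is 27 hops' cost via N14 - N33 - N12 - N36.

27 hops' cost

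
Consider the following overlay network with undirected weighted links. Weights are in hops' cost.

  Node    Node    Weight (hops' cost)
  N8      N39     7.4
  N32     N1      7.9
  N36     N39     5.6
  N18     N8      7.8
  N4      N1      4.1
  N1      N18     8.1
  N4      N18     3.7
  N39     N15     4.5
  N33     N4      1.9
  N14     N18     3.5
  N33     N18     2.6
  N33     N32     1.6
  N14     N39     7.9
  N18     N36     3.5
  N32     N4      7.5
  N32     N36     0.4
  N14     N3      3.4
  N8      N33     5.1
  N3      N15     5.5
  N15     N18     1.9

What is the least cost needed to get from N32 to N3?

10.8 hops' cost

Shortest distances from N32:
N32: 0
N36: 0.4  (via N32)
N33: 1.6  (via N32)
N4: 3.5  (via N33)
N18: 3.9  (via N36)
N15: 5.8  (via N18)
N39: 6  (via N36)
N8: 6.7  (via N33)
N14: 7.4  (via N18)
N1: 7.6  (via N4)
N3: 10.8  (via N14)
Shortest route: N32–N36–N18–N14–N3 = 10.8 hops' cost.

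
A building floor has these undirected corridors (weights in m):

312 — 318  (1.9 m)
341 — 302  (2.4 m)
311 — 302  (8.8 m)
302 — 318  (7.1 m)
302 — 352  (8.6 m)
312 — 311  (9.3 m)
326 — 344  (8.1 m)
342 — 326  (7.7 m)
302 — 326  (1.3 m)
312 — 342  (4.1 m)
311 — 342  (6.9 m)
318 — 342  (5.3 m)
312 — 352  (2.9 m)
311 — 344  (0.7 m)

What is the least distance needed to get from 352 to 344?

12.9 m

Enumerating some paths:
352 → 312 → 318 → 342 → 311 → 344: 2.9+1.9+5.3+6.9+0.7 = 17.7
352 → 312 → 342 → 311 → 344: 2.9+4.1+6.9+0.7 = 14.6
352 → 312 → 311 → 344: 2.9+9.3+0.7 = 12.9
The minimum is 12.9 m via 352 → 312 → 311 → 344.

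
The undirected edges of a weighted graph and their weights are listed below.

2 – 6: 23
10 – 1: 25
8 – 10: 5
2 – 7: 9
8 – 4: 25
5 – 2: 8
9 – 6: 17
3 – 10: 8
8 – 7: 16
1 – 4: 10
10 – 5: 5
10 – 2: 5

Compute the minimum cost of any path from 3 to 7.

Settle nodes by increasing distance from 3:
3: 0
10: 8  (via 3)
2: 13  (via 10)
5: 13  (via 10)
8: 13  (via 10)
7: 22  (via 2)
Shortest route: 3 → 10 → 2 → 7 = 22.

22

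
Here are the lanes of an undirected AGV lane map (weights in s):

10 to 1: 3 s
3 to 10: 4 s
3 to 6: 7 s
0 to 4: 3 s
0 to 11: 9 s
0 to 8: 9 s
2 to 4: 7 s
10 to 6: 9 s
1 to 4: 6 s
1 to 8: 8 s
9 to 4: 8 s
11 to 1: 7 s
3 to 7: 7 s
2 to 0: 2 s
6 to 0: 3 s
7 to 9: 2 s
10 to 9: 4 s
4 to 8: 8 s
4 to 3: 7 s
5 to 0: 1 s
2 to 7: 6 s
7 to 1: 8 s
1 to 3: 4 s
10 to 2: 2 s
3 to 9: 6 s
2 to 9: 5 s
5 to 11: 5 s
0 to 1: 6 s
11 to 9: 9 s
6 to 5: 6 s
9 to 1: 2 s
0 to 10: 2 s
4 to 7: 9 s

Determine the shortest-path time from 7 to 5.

Compare a few routes:
7 - 9 - 2 - 0 - 5: 2+5+2+1 = 10
7 - 9 - 1 - 10 - 0 - 5: 2+2+3+2+1 = 10
7 - 2 - 0 - 5: 6+2+1 = 9
Cheapest is 7 - 2 - 0 - 5 at 9 s.

9 s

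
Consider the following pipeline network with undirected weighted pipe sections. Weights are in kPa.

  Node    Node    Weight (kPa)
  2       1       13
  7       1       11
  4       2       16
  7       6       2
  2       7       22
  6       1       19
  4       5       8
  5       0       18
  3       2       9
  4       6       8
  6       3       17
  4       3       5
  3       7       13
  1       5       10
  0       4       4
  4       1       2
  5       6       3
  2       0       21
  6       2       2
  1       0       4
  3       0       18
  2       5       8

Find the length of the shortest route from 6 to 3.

11 kPa

Candidate routes:
6–2–3: 2+9 = 11
6–4–3: 8+5 = 13
6–7–3: 2+13 = 15
6–5–4–3: 3+8+5 = 16
Cheapest is 6–2–3 at 11 kPa.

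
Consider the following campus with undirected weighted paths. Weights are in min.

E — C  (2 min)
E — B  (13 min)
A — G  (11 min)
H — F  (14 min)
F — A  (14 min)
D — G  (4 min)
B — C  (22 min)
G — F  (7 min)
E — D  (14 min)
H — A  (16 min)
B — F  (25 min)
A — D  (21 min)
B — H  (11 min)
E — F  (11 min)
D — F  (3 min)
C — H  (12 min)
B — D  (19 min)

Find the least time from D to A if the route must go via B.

46 min

Shortest D→B: D–B = 19
Shortest B→A: B–H–A = 27
Total via B: 19 + 27 = 46 min.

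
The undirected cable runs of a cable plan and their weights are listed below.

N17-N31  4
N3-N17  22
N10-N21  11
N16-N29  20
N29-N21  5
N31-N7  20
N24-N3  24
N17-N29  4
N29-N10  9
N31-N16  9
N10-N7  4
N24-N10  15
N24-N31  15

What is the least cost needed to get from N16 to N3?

Enumerating some paths:
N16 - N29 - N17 - N3: 20+4+22 = 46
N16 - N31 - N17 - N29 - N10 - N24 - N3: 9+4+4+9+15+24 = 65
N16 - N31 - N24 - N3: 9+15+24 = 48
N16 - N31 - N17 - N3: 9+4+22 = 35
The minimum is 35 via N16 - N31 - N17 - N3.

35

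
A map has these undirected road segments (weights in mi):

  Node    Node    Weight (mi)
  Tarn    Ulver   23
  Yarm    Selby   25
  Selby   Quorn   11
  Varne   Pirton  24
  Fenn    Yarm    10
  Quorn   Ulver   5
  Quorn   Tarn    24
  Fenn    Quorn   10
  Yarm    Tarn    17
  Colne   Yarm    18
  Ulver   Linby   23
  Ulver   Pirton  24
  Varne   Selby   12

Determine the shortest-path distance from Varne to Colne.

55 mi

Settle nodes by increasing distance from Varne:
Varne: 0
Selby: 12  (via Varne)
Quorn: 23  (via Selby)
Pirton: 24  (via Varne)
Ulver: 28  (via Quorn)
Fenn: 33  (via Quorn)
Yarm: 37  (via Selby)
Tarn: 47  (via Quorn)
Linby: 51  (via Ulver)
Colne: 55  (via Yarm)
Shortest route: Varne → Selby → Yarm → Colne = 55 mi.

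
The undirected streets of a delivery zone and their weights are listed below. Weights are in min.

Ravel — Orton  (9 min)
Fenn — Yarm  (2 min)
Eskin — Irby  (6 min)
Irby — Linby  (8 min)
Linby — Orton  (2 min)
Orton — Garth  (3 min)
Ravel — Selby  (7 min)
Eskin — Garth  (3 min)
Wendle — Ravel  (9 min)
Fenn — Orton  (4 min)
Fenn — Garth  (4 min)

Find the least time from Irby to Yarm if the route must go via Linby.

16 min

Shortest Irby→Linby: Irby → Linby = 8
Shortest Linby→Yarm: Linby → Orton → Fenn → Yarm = 8
Total via Linby: 8 + 8 = 16 min.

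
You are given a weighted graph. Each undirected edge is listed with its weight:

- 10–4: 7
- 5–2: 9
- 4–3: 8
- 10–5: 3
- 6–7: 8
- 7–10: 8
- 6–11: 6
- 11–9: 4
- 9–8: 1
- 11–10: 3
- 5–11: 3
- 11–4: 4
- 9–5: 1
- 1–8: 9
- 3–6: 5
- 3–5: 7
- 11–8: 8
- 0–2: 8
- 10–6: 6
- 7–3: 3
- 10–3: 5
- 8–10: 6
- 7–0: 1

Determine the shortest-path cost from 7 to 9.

Compare a few routes:
7–3–10–5–9: 3+5+3+1 = 12
7–10–5–9: 8+3+1 = 12
7–3–5–9: 3+7+1 = 11
The minimum is 11 via 7–3–5–9.

11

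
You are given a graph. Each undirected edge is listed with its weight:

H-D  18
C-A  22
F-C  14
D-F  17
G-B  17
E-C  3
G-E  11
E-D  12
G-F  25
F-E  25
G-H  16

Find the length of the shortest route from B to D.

Settle nodes by increasing distance from B:
B: 0
G: 17  (via B)
E: 28  (via G)
C: 31  (via E)
H: 33  (via G)
D: 40  (via E)
Shortest route: B–G–E–D = 40.

40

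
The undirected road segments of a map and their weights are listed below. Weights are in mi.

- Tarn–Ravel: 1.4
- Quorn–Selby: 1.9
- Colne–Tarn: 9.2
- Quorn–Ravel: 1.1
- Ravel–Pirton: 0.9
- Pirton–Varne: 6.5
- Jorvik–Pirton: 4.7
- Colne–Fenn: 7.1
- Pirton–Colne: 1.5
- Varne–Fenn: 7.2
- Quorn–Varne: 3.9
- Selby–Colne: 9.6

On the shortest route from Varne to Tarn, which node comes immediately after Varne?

Quorn

Compare a few routes:
Varne → Pirton → Ravel → Tarn: 6.5+0.9+1.4 = 8.8
Varne → Quorn → Ravel → Tarn: 3.9+1.1+1.4 = 6.4
Cheapest is Varne → Quorn → Ravel → Tarn at 6.4 mi.
So from Varne the first move is to Quorn.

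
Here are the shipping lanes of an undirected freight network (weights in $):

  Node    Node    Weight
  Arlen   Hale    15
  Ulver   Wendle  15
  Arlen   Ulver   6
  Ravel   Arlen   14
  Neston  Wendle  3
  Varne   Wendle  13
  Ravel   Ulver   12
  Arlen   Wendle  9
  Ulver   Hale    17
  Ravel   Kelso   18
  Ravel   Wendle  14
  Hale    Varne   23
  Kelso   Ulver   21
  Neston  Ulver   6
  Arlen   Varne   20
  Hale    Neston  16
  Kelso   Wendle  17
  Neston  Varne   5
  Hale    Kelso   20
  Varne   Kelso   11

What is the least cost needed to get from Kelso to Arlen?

$26

Compare a few routes:
Kelso → Varne → Neston → Wendle → Arlen: 11+5+3+9 = 28
Kelso → Wendle → Arlen: 17+9 = 26
Kelso → Varne → Neston → Ulver → Arlen: 11+5+6+6 = 28
Kelso → Ulver → Arlen: 21+6 = 27
The minimum is $26 via Kelso → Wendle → Arlen.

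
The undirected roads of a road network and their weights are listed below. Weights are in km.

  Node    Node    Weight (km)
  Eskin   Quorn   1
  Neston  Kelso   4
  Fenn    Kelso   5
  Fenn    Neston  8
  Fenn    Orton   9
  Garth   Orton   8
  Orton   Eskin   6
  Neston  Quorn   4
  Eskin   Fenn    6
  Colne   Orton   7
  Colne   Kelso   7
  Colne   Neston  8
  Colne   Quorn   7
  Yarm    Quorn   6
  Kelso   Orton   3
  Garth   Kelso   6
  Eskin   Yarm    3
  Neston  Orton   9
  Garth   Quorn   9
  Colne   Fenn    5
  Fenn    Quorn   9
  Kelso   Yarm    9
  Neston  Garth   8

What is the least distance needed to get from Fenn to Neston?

8 km

Candidate routes:
Fenn → Kelso → Neston: 5+4 = 9
Fenn → Neston: 8 = 8
Cheapest is Fenn → Neston at 8 km.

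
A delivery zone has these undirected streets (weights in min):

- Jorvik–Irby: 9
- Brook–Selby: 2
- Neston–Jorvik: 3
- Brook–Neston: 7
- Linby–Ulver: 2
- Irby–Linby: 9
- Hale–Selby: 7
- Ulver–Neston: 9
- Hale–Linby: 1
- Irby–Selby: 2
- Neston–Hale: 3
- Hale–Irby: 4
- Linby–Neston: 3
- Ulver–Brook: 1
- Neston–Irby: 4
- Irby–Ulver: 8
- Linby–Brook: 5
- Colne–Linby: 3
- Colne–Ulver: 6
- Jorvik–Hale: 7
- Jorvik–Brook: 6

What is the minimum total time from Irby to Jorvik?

7 min

Candidate routes:
Irby → Neston → Jorvik: 4+3 = 7
Irby → Jorvik: 9 = 9
Irby → Selby → Brook → Jorvik: 2+2+6 = 10
Cheapest is Irby → Neston → Jorvik at 7 min.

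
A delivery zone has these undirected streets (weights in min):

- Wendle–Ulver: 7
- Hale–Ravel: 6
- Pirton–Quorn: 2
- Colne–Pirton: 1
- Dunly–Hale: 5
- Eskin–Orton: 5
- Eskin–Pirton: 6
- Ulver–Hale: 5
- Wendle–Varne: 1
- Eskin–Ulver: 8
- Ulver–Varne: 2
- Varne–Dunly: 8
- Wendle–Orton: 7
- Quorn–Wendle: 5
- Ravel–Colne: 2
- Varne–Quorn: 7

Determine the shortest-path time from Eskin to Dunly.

Settle nodes by increasing distance from Eskin:
Eskin: 0
Orton: 5  (via Eskin)
Pirton: 6  (via Eskin)
Colne: 7  (via Pirton)
Quorn: 8  (via Pirton)
Ulver: 8  (via Eskin)
Ravel: 9  (via Colne)
Varne: 10  (via Ulver)
Wendle: 11  (via Varne)
Hale: 13  (via Ulver)
Dunly: 18  (via Varne)
Shortest route: Eskin–Ulver–Varne–Dunly = 18 min.

18 min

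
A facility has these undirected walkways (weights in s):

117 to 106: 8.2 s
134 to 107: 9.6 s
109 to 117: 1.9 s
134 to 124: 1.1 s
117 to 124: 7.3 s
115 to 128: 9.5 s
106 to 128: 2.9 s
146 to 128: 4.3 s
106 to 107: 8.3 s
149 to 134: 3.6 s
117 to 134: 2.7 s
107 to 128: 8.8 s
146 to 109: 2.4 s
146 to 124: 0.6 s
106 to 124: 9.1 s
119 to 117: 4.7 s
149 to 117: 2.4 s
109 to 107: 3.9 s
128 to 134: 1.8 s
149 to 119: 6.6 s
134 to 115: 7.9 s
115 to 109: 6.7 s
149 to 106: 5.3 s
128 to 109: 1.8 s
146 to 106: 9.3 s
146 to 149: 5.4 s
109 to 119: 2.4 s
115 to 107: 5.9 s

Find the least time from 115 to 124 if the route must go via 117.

Best 115 to 117: 115 → 109 → 117 costing 8.6
Best 117 to 124: 117 → 134 → 124 costing 3.8
Total via 117: 8.6 + 3.8 = 12.4 s.

12.4 s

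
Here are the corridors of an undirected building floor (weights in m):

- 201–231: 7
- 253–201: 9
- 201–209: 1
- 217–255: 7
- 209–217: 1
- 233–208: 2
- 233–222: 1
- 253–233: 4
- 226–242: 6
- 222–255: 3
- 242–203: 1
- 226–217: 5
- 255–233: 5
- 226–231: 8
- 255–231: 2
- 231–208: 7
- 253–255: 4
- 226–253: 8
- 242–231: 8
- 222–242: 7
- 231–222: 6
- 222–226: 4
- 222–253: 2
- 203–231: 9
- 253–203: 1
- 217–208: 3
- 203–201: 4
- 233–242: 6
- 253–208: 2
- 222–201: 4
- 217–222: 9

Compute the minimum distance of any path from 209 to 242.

6 m

Shortest distances from 209:
209: 0
201: 1  (via 209)
217: 1  (via 209)
208: 4  (via 217)
222: 5  (via 201)
203: 5  (via 201)
226: 6  (via 217)
242: 6  (via 203)
Shortest route: 209–201–203–242 = 6 m.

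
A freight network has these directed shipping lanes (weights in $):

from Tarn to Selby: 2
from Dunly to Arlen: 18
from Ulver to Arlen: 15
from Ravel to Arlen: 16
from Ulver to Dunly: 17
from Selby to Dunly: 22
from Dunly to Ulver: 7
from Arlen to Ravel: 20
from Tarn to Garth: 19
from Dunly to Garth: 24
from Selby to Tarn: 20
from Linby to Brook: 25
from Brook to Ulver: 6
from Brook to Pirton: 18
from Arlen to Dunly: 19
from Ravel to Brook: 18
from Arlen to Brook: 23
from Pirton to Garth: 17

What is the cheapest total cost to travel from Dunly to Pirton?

Settle nodes by increasing distance from Dunly:
Dunly: 0
Ulver: 7  (via Dunly)
Arlen: 18  (via Dunly)
Garth: 24  (via Dunly)
Ravel: 38  (via Arlen)
Brook: 41  (via Arlen)
Pirton: 59  (via Brook)
Shortest route: Dunly–Arlen–Brook–Pirton = $59.

$59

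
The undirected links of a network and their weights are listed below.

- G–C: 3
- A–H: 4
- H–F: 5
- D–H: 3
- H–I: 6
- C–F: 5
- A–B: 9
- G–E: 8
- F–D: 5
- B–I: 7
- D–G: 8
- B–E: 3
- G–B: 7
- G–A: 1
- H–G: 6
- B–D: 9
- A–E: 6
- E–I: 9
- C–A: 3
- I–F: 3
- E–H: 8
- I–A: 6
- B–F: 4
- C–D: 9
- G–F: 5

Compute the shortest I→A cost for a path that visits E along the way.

Shortest I→E: I → E = 9
Best E to A: E → A costing 6
Total via E: 9 + 6 = 15.

15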